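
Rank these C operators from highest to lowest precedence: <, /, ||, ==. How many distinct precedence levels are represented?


Looking up precedence for each operator:
  < -> precedence 4
  / -> precedence 6
  || -> precedence 1
  == -> precedence 3
Sorted highest to lowest: /, <, ==, ||
Distinct precedence values: [6, 4, 3, 1]
Number of distinct levels: 4

4


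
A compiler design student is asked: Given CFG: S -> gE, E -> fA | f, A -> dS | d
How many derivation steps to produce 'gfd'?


Grammar: S -> gE, E -> fA | f, A -> dS | d
Deriving 'gfd':
Step 1: S -> gE => gE
Step 2: E -> fA => gfA
Step 3: A -> d => gfd
Total derivation steps: 3

3


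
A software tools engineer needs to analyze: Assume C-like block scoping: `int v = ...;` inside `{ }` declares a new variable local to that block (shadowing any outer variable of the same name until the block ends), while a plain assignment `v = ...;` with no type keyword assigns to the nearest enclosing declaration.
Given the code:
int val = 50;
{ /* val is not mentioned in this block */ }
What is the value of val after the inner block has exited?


Analyzing scoping rules:
Outer scope: declares val = 50
Inner block: val is neither redeclared nor assigned -> unchanged
After the block -> 50
Result: 50

50


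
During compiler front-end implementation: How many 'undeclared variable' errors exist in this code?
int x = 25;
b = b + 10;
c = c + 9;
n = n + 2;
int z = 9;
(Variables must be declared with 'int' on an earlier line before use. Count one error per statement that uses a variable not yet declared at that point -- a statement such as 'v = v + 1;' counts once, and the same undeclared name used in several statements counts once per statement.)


Scanning code line by line:
  Line 1: declare 'x' -> declared = ['x']
  Line 2: use 'b' -> ERROR (undeclared)
  Line 3: use 'c' -> ERROR (undeclared)
  Line 4: use 'n' -> ERROR (undeclared)
  Line 5: declare 'z' -> declared = ['x', 'z']
Total undeclared variable errors: 3

3


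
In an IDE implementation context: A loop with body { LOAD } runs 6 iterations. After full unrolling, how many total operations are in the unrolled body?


Loop body operations: LOAD (1 op per iteration)
Unrolling 6 iterations:
  Iteration 1: LOAD (1 ops)
  Iteration 2: LOAD (1 ops)
  Iteration 3: LOAD (1 ops)
  Iteration 4: LOAD (1 ops)
  Iteration 5: LOAD (1 ops)
  Iteration 6: LOAD (1 ops)
Total: 6 iterations * 1 ops/iter = 6 operations

6


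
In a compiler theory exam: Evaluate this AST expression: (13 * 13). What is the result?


Expression: (13 * 13)
Evaluating step by step:
  13 * 13 = 169
Result: 169

169


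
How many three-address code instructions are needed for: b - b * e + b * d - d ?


Expression: b - b * e + b * d - d
Generating three-address code (respecting * over +/- precedence):
  Instruction 1: t1 = b * e
  Instruction 2: t2 = b * d
  Instruction 3: t3 = b - t1
  Instruction 4: t4 = t3 + t2
  Instruction 5: t5 = t4 - d
Total instructions: 5

5


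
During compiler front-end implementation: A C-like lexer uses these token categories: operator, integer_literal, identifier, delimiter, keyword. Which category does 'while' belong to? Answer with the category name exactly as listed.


Token: 'while'
Checking categories:
  identifier: no
  integer_literal: no
  operator: no
  keyword: YES
  delimiter: no
Category: keyword

keyword


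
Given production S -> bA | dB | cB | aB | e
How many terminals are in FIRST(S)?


Production: S -> bA | dB | cB | aB | e
Examining each alternative for leading terminals:
  S -> bA : first terminal = 'b'
  S -> dB : first terminal = 'd'
  S -> cB : first terminal = 'c'
  S -> aB : first terminal = 'a'
  S -> e : first terminal = 'e'
FIRST(S) = {a, b, c, d, e}
Count: 5

5


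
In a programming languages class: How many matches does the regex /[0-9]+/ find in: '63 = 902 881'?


Pattern: /[0-9]+/ (int literals)
Input: '63 = 902 881'
Scanning for matches:
  Match 1: '63'
  Match 2: '902'
  Match 3: '881'
Total matches: 3

3


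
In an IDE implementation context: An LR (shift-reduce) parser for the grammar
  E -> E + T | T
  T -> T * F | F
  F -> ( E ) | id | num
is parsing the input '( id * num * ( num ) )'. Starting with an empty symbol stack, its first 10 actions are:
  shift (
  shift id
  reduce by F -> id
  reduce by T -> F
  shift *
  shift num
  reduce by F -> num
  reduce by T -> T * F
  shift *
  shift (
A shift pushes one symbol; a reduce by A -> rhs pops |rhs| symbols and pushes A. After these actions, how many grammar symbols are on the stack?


Tracking the symbol stack through each action:
  Action 1: shift '(' : push -> stack = [(] (size 1)
  Action 2: shift 'id' : push -> stack = [(, id] (size 2)
  Action 3: reduce by F -> id : pop 1, push F -> stack = [(, F] (size 2)
  Action 4: reduce by T -> F : pop 1, push T -> stack = [(, T] (size 2)
  Action 5: shift '*' : push -> stack = [(, T, *] (size 3)
  Action 6: shift 'num' : push -> stack = [(, T, *, num] (size 4)
  Action 7: reduce by F -> num : pop 1, push F -> stack = [(, T, *, F] (size 4)
  Action 8: reduce by T -> T * F : pop 3, push T -> stack = [(, T] (size 2)
  Action 9: shift '*' : push -> stack = [(, T, *] (size 3)
  Action 10: shift '(' : push -> stack = [(, T, *, (] (size 4)
Final stack size: 4

4


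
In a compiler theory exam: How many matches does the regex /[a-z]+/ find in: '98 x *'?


Pattern: /[a-z]+/ (identifiers)
Input: '98 x *'
Scanning for matches:
  Match 1: 'x'
Total matches: 1

1


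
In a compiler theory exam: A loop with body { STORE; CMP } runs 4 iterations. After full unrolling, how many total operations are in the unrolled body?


Loop body operations: STORE, CMP (2 ops per iteration)
Unrolling 4 iterations:
  Iteration 1: STORE, CMP (2 ops)
  Iteration 2: STORE, CMP (2 ops)
  Iteration 3: STORE, CMP (2 ops)
  Iteration 4: STORE, CMP (2 ops)
Total: 4 iterations * 2 ops/iter = 8 operations

8


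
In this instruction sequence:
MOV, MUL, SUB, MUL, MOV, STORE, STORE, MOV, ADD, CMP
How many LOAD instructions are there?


Scanning instruction sequence for LOAD:
  Position 1: MOV
  Position 2: MUL
  Position 3: SUB
  Position 4: MUL
  Position 5: MOV
  Position 6: STORE
  Position 7: STORE
  Position 8: MOV
  Position 9: ADD
  Position 10: CMP
Matches at positions: []
Total LOAD count: 0

0


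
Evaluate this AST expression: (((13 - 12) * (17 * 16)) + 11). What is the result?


Expression: (((13 - 12) * (17 * 16)) + 11)
Evaluating step by step:
  13 - 12 = 1
  17 * 16 = 272
  1 * 272 = 272
  272 + 11 = 283
Result: 283

283


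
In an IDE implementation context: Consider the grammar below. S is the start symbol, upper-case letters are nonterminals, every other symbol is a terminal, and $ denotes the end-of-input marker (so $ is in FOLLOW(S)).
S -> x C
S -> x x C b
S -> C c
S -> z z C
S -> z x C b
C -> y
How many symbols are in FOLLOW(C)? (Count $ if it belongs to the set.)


S is the start symbol and does not occur in any rule body, so FOLLOW(S) = {$}.
Examining every occurrence of C in a rule body:
  S -> x C : C is at the right end -> add FOLLOW(S) = {$}
  S -> x x C b : C is followed by terminal 'b' -> add 'b'
  S -> C c : C is followed by terminal 'c' -> add 'c'
  S -> z z C : C is at the right end -> add FOLLOW(S) = {$} (already in the set)
  S -> z x C b : C is followed by terminal 'b' -> add 'b' (already in the set)
  C -> y : C does not occur in the body -> contributes nothing
FOLLOW(C) = {b, c, $}
Count: 3

3


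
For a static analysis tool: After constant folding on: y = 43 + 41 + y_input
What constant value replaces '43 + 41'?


Identifying constant sub-expression:
  Original: y = 43 + 41 + y_input
  43 and 41 are both compile-time constants
  Evaluating: 43 + 41 = 84
  After folding: y = 84 + y_input

84


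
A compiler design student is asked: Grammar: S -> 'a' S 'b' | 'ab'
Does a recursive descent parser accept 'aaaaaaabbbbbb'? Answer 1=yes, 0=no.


Grammar accepts strings of the form a^n b^n (n >= 1)
Word: 'aaaaaaabbbbbb'
Counting: 7 a's and 6 b's
Check: 7 == 6? No
Mismatch: a-count != b-count
Rejected

0


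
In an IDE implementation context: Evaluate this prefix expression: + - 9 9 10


Parsing prefix expression: + - 9 9 10
Step 1: Innermost operation '- 9 9'
  9 - 9 = 0
Step 2: Outer operation '+ [0] 10'
  0 + 10 = 10

10


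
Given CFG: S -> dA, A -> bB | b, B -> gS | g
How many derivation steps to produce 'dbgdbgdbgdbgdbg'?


Grammar: S -> dA, A -> bB | b, B -> gS | g
Deriving 'dbgdbgdbgdbgdbg':
Step 1: S -> dA => dA
Step 2: A -> bB => dbB
Step 3: B -> gS => dbgS
Step 4: S -> dA => dbgdA
Step 5: A -> bB => dbgdbB
Step 6: B -> gS => dbgdbgS
Step 7: S -> dA => dbgdbgdA
Step 8: A -> bB => dbgdbgdbB
Step 9: B -> gS => dbgdbgdbgS
Step 10: S -> dA => dbgdbgdbgdA
Step 11: A -> bB => dbgdbgdbgdbB
Step 12: B -> gS => dbgdbgdbgdbgS
Step 13: S -> dA => dbgdbgdbgdbgdA
Step 14: A -> bB => dbgdbgdbgdbgdbB
Step 15: B -> g => dbgdbgdbgdbgdbg
Total derivation steps: 15

15


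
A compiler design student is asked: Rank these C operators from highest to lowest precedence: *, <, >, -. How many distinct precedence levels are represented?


Looking up precedence for each operator:
  * -> precedence 6
  < -> precedence 4
  > -> precedence 4
  - -> precedence 5
Sorted highest to lowest: *, -, <, >
Distinct precedence values: [6, 5, 4]
Number of distinct levels: 3

3


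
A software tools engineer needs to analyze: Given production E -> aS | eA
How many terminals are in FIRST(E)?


Production: E -> aS | eA
Examining each alternative for leading terminals:
  E -> aS : first terminal = 'a'
  E -> eA : first terminal = 'e'
FIRST(E) = {a, e}
Count: 2

2


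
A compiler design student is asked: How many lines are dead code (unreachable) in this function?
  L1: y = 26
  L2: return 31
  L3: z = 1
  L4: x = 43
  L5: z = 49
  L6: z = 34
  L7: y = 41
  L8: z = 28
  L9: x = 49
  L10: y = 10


Analyzing control flow:
  L1: reachable (before return)
  L2: reachable (return statement)
  L3: DEAD (after return at L2)
  L4: DEAD (after return at L2)
  L5: DEAD (after return at L2)
  L6: DEAD (after return at L2)
  L7: DEAD (after return at L2)
  L8: DEAD (after return at L2)
  L9: DEAD (after return at L2)
  L10: DEAD (after return at L2)
Return at L2, total lines = 10
Dead lines: L3 through L10
Count: 8

8


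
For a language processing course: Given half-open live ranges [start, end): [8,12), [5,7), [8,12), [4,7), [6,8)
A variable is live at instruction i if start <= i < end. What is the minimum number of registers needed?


Live ranges:
  Var0: [8, 12)
  Var1: [5, 7)
  Var2: [8, 12)
  Var3: [4, 7)
  Var4: [6, 8)
Sweep-line events (position, delta, active):
  pos=4 start -> active=1
  pos=5 start -> active=2
  pos=6 start -> active=3
  pos=7 end -> active=2
  pos=7 end -> active=1
  pos=8 end -> active=0
  pos=8 start -> active=1
  pos=8 start -> active=2
  pos=12 end -> active=1
  pos=12 end -> active=0
Maximum simultaneous active: 3
Minimum registers needed: 3

3


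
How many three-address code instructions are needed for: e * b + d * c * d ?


Expression: e * b + d * c * d
Generating three-address code (respecting * over +/- precedence):
  Instruction 1: t1 = e * b
  Instruction 2: t2 = d * c
  Instruction 3: t3 = t2 * d
  Instruction 4: t4 = t1 + t3
Total instructions: 4

4


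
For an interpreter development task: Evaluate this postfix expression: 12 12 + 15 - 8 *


Processing tokens left to right:
Push 12, Push 12
Pop 12 and 12, compute 12 + 12 = 24, push 24
Push 15
Pop 24 and 15, compute 24 - 15 = 9, push 9
Push 8
Pop 9 and 8, compute 9 * 8 = 72, push 72
Stack result: 72

72


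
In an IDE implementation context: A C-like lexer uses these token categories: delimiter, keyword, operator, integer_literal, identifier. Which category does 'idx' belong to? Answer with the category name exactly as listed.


Token: 'idx'
Checking categories:
  identifier: YES
  integer_literal: no
  operator: no
  keyword: no
  delimiter: no
Category: identifier

identifier


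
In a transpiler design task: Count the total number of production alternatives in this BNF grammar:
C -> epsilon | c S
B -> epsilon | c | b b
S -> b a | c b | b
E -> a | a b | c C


Counting alternatives per rule:
  C: 2 alternative(s)
  B: 3 alternative(s)
  S: 3 alternative(s)
  E: 3 alternative(s)
Sum: 2 + 3 + 3 + 3 = 11

11


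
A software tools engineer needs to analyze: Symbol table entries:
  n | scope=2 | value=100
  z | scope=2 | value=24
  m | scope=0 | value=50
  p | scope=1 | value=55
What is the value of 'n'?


Searching symbol table for 'n':
  n | scope=2 | value=100 <- MATCH
  z | scope=2 | value=24
  m | scope=0 | value=50
  p | scope=1 | value=55
Found 'n' at scope 2 with value 100

100


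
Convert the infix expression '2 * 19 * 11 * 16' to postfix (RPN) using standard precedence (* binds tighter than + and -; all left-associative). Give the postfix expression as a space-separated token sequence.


Applying the shunting-yard algorithm:
  Operand 2 -> output
  Push '*' onto operator stack -> op-stack: [*]
  Operand 19 -> output
  See '*' (prec 2); top '*' (prec 2) >= it -> pop '*' to output
  Push '*' onto operator stack -> op-stack: [*]
  Operand 11 -> output
  See '*' (prec 2); top '*' (prec 2) >= it -> pop '*' to output
  Push '*' onto operator stack -> op-stack: [*]
  Operand 16 -> output
  End of input: pop '*' to output
Postfix result: 2 19 * 11 * 16 *

2 19 * 11 * 16 *


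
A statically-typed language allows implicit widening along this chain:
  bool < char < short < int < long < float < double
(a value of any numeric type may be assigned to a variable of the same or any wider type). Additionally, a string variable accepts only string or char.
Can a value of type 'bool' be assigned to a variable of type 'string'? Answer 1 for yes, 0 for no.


Target variable type: string
Source value type: bool
Rule: string accepts only {string, char}
  source 'bool' in {string, char}? No
Result: 0

0


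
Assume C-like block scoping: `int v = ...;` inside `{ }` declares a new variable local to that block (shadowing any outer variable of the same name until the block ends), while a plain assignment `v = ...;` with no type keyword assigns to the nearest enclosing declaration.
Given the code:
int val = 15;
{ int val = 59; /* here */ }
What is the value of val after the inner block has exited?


Analyzing scoping rules:
Outer scope: declares val = 15
Inner block: 'int val = 59;' declares a NEW val that shadows the outer one
When the block exits the inner val goes out of scope; the outer val was never modified -> 15
Result: 15

15


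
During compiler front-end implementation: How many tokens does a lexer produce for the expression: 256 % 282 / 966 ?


Scanning '256 % 282 / 966'
Token 1: '256' -> integer_literal
Token 2: '%' -> operator
Token 3: '282' -> integer_literal
Token 4: '/' -> operator
Token 5: '966' -> integer_literal
Total tokens: 5

5


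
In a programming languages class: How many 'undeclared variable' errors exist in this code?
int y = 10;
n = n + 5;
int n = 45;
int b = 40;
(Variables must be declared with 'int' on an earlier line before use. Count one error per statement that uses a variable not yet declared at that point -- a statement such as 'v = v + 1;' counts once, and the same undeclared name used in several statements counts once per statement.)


Scanning code line by line:
  Line 1: declare 'y' -> declared = ['y']
  Line 2: use 'n' -> ERROR (undeclared)
  Line 3: declare 'n' -> declared = ['n', 'y']
  Line 4: declare 'b' -> declared = ['b', 'n', 'y']
Total undeclared variable errors: 1

1


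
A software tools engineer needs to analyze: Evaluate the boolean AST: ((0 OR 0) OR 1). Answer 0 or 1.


Step 1: Evaluate inner node
  0 OR 0 = 0
Step 2: Evaluate root node
  0 OR 1 = 1

1


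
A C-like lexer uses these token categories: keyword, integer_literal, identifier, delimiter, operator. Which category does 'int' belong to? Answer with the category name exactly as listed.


Token: 'int'
Checking categories:
  identifier: no
  integer_literal: no
  operator: no
  keyword: YES
  delimiter: no
Category: keyword

keyword


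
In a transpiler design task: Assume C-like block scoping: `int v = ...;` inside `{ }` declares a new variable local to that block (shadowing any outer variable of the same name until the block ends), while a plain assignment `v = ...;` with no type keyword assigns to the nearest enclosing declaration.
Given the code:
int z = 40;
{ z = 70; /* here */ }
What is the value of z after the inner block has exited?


Analyzing scoping rules:
Outer scope: declares z = 40
Inner block: 'z = 70;' has no type keyword, so it is an assignment to the outer z (no shadowing)
The assignment changed the outer variable itself, so the new value persists after the block -> 70
Result: 70

70


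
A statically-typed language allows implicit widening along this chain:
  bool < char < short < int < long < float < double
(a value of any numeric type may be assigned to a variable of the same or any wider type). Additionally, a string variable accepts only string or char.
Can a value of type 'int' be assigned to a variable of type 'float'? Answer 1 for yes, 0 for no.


Target variable type: float
Source value type: int
Numeric ranks: int=3, float=5
Widening allowed iff rank(source) <= rank(target): 3 <= 5? Yes
Result: 1

1


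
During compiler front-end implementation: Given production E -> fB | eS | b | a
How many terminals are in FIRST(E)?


Production: E -> fB | eS | b | a
Examining each alternative for leading terminals:
  E -> fB : first terminal = 'f'
  E -> eS : first terminal = 'e'
  E -> b : first terminal = 'b'
  E -> a : first terminal = 'a'
FIRST(E) = {a, b, e, f}
Count: 4

4


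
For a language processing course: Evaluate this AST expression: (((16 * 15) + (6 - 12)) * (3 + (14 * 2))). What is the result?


Expression: (((16 * 15) + (6 - 12)) * (3 + (14 * 2)))
Evaluating step by step:
  16 * 15 = 240
  6 - 12 = -6
  240 + -6 = 234
  14 * 2 = 28
  3 + 28 = 31
  234 * 31 = 7254
Result: 7254

7254


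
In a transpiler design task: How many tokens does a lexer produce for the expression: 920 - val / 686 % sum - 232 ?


Scanning '920 - val / 686 % sum - 232'
Token 1: '920' -> integer_literal
Token 2: '-' -> operator
Token 3: 'val' -> identifier
Token 4: '/' -> operator
Token 5: '686' -> integer_literal
Token 6: '%' -> operator
Token 7: 'sum' -> identifier
Token 8: '-' -> operator
Token 9: '232' -> integer_literal
Total tokens: 9

9


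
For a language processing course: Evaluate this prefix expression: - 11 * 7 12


Parsing prefix expression: - 11 * 7 12
Step 1: Innermost operation '* 7 12'
  7 * 12 = 84
Step 2: Outer operation '- 11 [84]'
  11 - 84 = -73

-73


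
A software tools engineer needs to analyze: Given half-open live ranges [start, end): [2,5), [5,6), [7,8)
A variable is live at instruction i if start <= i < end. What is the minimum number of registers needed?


Live ranges:
  Var0: [2, 5)
  Var1: [5, 6)
  Var2: [7, 8)
Sweep-line events (position, delta, active):
  pos=2 start -> active=1
  pos=5 end -> active=0
  pos=5 start -> active=1
  pos=6 end -> active=0
  pos=7 start -> active=1
  pos=8 end -> active=0
Maximum simultaneous active: 1
Minimum registers needed: 1

1


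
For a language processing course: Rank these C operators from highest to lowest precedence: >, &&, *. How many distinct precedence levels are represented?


Looking up precedence for each operator:
  > -> precedence 4
  && -> precedence 2
  * -> precedence 6
Sorted highest to lowest: *, >, &&
Distinct precedence values: [6, 4, 2]
Number of distinct levels: 3

3


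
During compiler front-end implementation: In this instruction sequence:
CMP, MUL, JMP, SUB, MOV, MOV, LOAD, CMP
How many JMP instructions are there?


Scanning instruction sequence for JMP:
  Position 1: CMP
  Position 2: MUL
  Position 3: JMP <- MATCH
  Position 4: SUB
  Position 5: MOV
  Position 6: MOV
  Position 7: LOAD
  Position 8: CMP
Matches at positions: [3]
Total JMP count: 1

1


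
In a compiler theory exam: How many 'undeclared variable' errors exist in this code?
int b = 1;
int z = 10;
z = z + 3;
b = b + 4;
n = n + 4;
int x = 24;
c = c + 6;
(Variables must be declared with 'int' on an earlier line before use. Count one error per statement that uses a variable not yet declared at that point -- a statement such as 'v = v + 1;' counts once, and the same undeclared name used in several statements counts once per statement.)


Scanning code line by line:
  Line 1: declare 'b' -> declared = ['b']
  Line 2: declare 'z' -> declared = ['b', 'z']
  Line 3: use 'z' -> OK (declared)
  Line 4: use 'b' -> OK (declared)
  Line 5: use 'n' -> ERROR (undeclared)
  Line 6: declare 'x' -> declared = ['b', 'x', 'z']
  Line 7: use 'c' -> ERROR (undeclared)
Total undeclared variable errors: 2

2


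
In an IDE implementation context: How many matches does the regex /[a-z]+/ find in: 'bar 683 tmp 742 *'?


Pattern: /[a-z]+/ (identifiers)
Input: 'bar 683 tmp 742 *'
Scanning for matches:
  Match 1: 'bar'
  Match 2: 'tmp'
Total matches: 2

2


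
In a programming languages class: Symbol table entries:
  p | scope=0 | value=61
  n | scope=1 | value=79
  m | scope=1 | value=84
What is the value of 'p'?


Searching symbol table for 'p':
  p | scope=0 | value=61 <- MATCH
  n | scope=1 | value=79
  m | scope=1 | value=84
Found 'p' at scope 0 with value 61

61


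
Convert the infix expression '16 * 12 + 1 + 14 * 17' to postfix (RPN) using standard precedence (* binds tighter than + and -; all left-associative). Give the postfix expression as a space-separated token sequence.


Applying the shunting-yard algorithm:
  Operand 16 -> output
  Push '*' onto operator stack -> op-stack: [*]
  Operand 12 -> output
  See '+' (prec 1); top '*' (prec 2) >= it -> pop '*' to output
  Push '+' onto operator stack -> op-stack: [+]
  Operand 1 -> output
  See '+' (prec 1); top '+' (prec 1) >= it -> pop '+' to output
  Push '+' onto operator stack -> op-stack: [+]
  Operand 14 -> output
  Push '*' onto operator stack -> op-stack: [+, *]
  Operand 17 -> output
  End of input: pop '*' to output
  End of input: pop '+' to output
Postfix result: 16 12 * 1 + 14 17 * +

16 12 * 1 + 14 17 * +


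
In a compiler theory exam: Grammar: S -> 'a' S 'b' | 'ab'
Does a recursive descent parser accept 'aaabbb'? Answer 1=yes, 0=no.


Grammar accepts strings of the form a^n b^n (n >= 1)
Word: 'aaabbb'
Counting: 3 a's and 3 b's
Check: 3 == 3? Yes
Derivation (S -> aSb applied 2 time(s), then S -> ab): S => aSb => aaSbb => aaabbb
Accepted

1


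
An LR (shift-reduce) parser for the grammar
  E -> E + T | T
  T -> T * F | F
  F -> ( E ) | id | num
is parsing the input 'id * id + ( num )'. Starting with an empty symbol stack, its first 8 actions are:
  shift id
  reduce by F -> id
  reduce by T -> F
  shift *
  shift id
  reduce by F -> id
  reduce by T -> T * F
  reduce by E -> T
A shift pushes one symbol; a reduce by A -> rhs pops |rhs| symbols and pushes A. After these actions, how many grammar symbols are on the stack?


Tracking the symbol stack through each action:
  Action 1: shift 'id' : push -> stack = [id] (size 1)
  Action 2: reduce by F -> id : pop 1, push F -> stack = [F] (size 1)
  Action 3: reduce by T -> F : pop 1, push T -> stack = [T] (size 1)
  Action 4: shift '*' : push -> stack = [T, *] (size 2)
  Action 5: shift 'id' : push -> stack = [T, *, id] (size 3)
  Action 6: reduce by F -> id : pop 1, push F -> stack = [T, *, F] (size 3)
  Action 7: reduce by T -> T * F : pop 3, push T -> stack = [T] (size 1)
  Action 8: reduce by E -> T : pop 1, push E -> stack = [E] (size 1)
Final stack size: 1

1


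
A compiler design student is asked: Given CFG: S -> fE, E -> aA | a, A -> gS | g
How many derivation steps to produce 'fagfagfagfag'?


Grammar: S -> fE, E -> aA | a, A -> gS | g
Deriving 'fagfagfagfag':
Step 1: S -> fE => fE
Step 2: E -> aA => faA
Step 3: A -> gS => fagS
Step 4: S -> fE => fagfE
Step 5: E -> aA => fagfaA
Step 6: A -> gS => fagfagS
Step 7: S -> fE => fagfagfE
Step 8: E -> aA => fagfagfaA
Step 9: A -> gS => fagfagfagS
Step 10: S -> fE => fagfagfagfE
Step 11: E -> aA => fagfagfagfaA
Step 12: A -> g => fagfagfagfag
Total derivation steps: 12

12


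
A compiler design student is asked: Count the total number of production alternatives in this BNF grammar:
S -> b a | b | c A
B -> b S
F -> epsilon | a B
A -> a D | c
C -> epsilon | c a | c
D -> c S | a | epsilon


Counting alternatives per rule:
  S: 3 alternative(s)
  B: 1 alternative(s)
  F: 2 alternative(s)
  A: 2 alternative(s)
  C: 3 alternative(s)
  D: 3 alternative(s)
Sum: 3 + 1 + 2 + 2 + 3 + 3 = 14

14


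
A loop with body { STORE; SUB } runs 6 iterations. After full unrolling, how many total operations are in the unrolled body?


Loop body operations: STORE, SUB (2 ops per iteration)
Unrolling 6 iterations:
  Iteration 1: STORE, SUB (2 ops)
  Iteration 2: STORE, SUB (2 ops)
  Iteration 3: STORE, SUB (2 ops)
  Iteration 4: STORE, SUB (2 ops)
  Iteration 5: STORE, SUB (2 ops)
  Iteration 6: STORE, SUB (2 ops)
Total: 6 iterations * 2 ops/iter = 12 operations

12


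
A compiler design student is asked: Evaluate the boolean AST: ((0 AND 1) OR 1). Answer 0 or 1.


Step 1: Evaluate inner node
  0 AND 1 = 0
Step 2: Evaluate root node
  0 OR 1 = 1

1


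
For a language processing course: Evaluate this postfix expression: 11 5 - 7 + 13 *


Processing tokens left to right:
Push 11, Push 5
Pop 11 and 5, compute 11 - 5 = 6, push 6
Push 7
Pop 6 and 7, compute 6 + 7 = 13, push 13
Push 13
Pop 13 and 13, compute 13 * 13 = 169, push 169
Stack result: 169

169


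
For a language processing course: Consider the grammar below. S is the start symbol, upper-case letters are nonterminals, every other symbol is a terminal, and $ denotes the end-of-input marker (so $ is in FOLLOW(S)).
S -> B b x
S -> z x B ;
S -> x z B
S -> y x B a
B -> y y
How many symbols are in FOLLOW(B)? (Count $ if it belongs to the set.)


S is the start symbol and does not occur in any rule body, so FOLLOW(S) = {$}.
Examining every occurrence of B in a rule body:
  S -> B b x : B is followed by terminal 'b' -> add 'b'
  S -> z x B ; : B is followed by terminal ';' -> add ';'
  S -> x z B : B is at the right end -> add FOLLOW(S) = {$}
  S -> y x B a : B is followed by terminal 'a' -> add 'a'
  B -> y y : B does not occur in the body -> contributes nothing
FOLLOW(B) = {;, a, b, $}
Count: 4

4


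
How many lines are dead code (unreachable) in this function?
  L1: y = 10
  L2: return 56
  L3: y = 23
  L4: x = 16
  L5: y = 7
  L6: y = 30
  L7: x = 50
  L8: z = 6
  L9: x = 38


Analyzing control flow:
  L1: reachable (before return)
  L2: reachable (return statement)
  L3: DEAD (after return at L2)
  L4: DEAD (after return at L2)
  L5: DEAD (after return at L2)
  L6: DEAD (after return at L2)
  L7: DEAD (after return at L2)
  L8: DEAD (after return at L2)
  L9: DEAD (after return at L2)
Return at L2, total lines = 9
Dead lines: L3 through L9
Count: 7

7


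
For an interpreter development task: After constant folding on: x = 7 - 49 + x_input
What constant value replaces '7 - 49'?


Identifying constant sub-expression:
  Original: x = 7 - 49 + x_input
  7 and 49 are both compile-time constants
  Evaluating: 7 - 49 = -42
  After folding: x = -42 + x_input

-42


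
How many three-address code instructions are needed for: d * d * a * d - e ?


Expression: d * d * a * d - e
Generating three-address code (respecting * over +/- precedence):
  Instruction 1: t1 = d * d
  Instruction 2: t2 = t1 * a
  Instruction 3: t3 = t2 * d
  Instruction 4: t4 = t3 - e
Total instructions: 4

4


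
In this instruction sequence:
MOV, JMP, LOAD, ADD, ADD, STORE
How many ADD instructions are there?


Scanning instruction sequence for ADD:
  Position 1: MOV
  Position 2: JMP
  Position 3: LOAD
  Position 4: ADD <- MATCH
  Position 5: ADD <- MATCH
  Position 6: STORE
Matches at positions: [4, 5]
Total ADD count: 2

2


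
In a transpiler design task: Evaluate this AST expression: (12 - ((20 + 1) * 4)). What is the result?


Expression: (12 - ((20 + 1) * 4))
Evaluating step by step:
  20 + 1 = 21
  21 * 4 = 84
  12 - 84 = -72
Result: -72

-72


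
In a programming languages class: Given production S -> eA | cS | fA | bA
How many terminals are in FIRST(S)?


Production: S -> eA | cS | fA | bA
Examining each alternative for leading terminals:
  S -> eA : first terminal = 'e'
  S -> cS : first terminal = 'c'
  S -> fA : first terminal = 'f'
  S -> bA : first terminal = 'b'
FIRST(S) = {b, c, e, f}
Count: 4

4


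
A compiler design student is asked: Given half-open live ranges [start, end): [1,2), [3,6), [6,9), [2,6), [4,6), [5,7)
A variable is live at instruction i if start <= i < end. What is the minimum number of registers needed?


Live ranges:
  Var0: [1, 2)
  Var1: [3, 6)
  Var2: [6, 9)
  Var3: [2, 6)
  Var4: [4, 6)
  Var5: [5, 7)
Sweep-line events (position, delta, active):
  pos=1 start -> active=1
  pos=2 end -> active=0
  pos=2 start -> active=1
  pos=3 start -> active=2
  pos=4 start -> active=3
  pos=5 start -> active=4
  pos=6 end -> active=3
  pos=6 end -> active=2
  pos=6 end -> active=1
  pos=6 start -> active=2
  pos=7 end -> active=1
  pos=9 end -> active=0
Maximum simultaneous active: 4
Minimum registers needed: 4

4


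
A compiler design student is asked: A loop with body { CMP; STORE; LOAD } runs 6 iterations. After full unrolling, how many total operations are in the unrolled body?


Loop body operations: CMP, STORE, LOAD (3 ops per iteration)
Unrolling 6 iterations:
  Iteration 1: CMP, STORE, LOAD (3 ops)
  Iteration 2: CMP, STORE, LOAD (3 ops)
  Iteration 3: CMP, STORE, LOAD (3 ops)
  Iteration 4: CMP, STORE, LOAD (3 ops)
  Iteration 5: CMP, STORE, LOAD (3 ops)
  Iteration 6: CMP, STORE, LOAD (3 ops)
Total: 6 iterations * 3 ops/iter = 18 operations

18


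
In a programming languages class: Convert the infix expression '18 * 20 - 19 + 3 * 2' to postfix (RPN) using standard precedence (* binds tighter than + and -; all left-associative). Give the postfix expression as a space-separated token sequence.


Applying the shunting-yard algorithm:
  Operand 18 -> output
  Push '*' onto operator stack -> op-stack: [*]
  Operand 20 -> output
  See '-' (prec 1); top '*' (prec 2) >= it -> pop '*' to output
  Push '-' onto operator stack -> op-stack: [-]
  Operand 19 -> output
  See '+' (prec 1); top '-' (prec 1) >= it -> pop '-' to output
  Push '+' onto operator stack -> op-stack: [+]
  Operand 3 -> output
  Push '*' onto operator stack -> op-stack: [+, *]
  Operand 2 -> output
  End of input: pop '*' to output
  End of input: pop '+' to output
Postfix result: 18 20 * 19 - 3 2 * +

18 20 * 19 - 3 2 * +


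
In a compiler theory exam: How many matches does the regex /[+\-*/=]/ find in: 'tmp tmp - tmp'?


Pattern: /[+\-*/=]/ (operators)
Input: 'tmp tmp - tmp'
Scanning for matches:
  Match 1: '-'
Total matches: 1

1


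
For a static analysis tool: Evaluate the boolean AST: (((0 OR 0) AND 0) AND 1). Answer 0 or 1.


Step 1: Evaluate inner node
  0 OR 0 = 0
Step 2: Evaluate next node
  0 AND 0 = 0
Step 3: Evaluate root node
  0 AND 1 = 0

0


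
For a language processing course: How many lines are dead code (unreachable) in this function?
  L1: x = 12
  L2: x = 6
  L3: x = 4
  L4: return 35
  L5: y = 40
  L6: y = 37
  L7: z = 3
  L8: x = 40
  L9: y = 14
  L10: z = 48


Analyzing control flow:
  L1: reachable (before return)
  L2: reachable (before return)
  L3: reachable (before return)
  L4: reachable (return statement)
  L5: DEAD (after return at L4)
  L6: DEAD (after return at L4)
  L7: DEAD (after return at L4)
  L8: DEAD (after return at L4)
  L9: DEAD (after return at L4)
  L10: DEAD (after return at L4)
Return at L4, total lines = 10
Dead lines: L5 through L10
Count: 6

6


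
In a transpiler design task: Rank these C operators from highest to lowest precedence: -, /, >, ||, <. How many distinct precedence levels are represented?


Looking up precedence for each operator:
  - -> precedence 5
  / -> precedence 6
  > -> precedence 4
  || -> precedence 1
  < -> precedence 4
Sorted highest to lowest: /, -, >, <, ||
Distinct precedence values: [6, 5, 4, 1]
Number of distinct levels: 4

4


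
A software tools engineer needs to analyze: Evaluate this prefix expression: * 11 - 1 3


Parsing prefix expression: * 11 - 1 3
Step 1: Innermost operation '- 1 3'
  1 - 3 = -2
Step 2: Outer operation '* 11 [-2]'
  11 * -2 = -22

-22


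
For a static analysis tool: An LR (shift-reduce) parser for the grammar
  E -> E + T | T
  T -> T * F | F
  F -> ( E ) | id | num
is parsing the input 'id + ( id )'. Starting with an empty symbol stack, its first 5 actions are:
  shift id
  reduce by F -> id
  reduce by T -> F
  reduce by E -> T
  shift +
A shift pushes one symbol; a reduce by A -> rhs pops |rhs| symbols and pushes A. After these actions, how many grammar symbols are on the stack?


Tracking the symbol stack through each action:
  Action 1: shift 'id' : push -> stack = [id] (size 1)
  Action 2: reduce by F -> id : pop 1, push F -> stack = [F] (size 1)
  Action 3: reduce by T -> F : pop 1, push T -> stack = [T] (size 1)
  Action 4: reduce by E -> T : pop 1, push E -> stack = [E] (size 1)
  Action 5: shift '+' : push -> stack = [E, +] (size 2)
Final stack size: 2

2


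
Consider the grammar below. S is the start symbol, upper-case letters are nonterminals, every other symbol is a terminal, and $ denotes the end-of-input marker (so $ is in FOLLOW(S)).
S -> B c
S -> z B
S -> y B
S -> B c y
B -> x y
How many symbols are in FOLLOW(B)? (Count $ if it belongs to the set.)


S is the start symbol and does not occur in any rule body, so FOLLOW(S) = {$}.
Examining every occurrence of B in a rule body:
  S -> B c : B is followed by terminal 'c' -> add 'c'
  S -> z B : B is at the right end -> add FOLLOW(S) = {$}
  S -> y B : B is at the right end -> add FOLLOW(S) = {$} (already in the set)
  S -> B c y : B is followed by terminal 'c' -> add 'c' (already in the set)
  B -> x y : B does not occur in the body -> contributes nothing
FOLLOW(B) = {c, $}
Count: 2

2


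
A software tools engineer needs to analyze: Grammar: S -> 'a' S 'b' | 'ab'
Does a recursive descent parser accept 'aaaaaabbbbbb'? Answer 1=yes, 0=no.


Grammar accepts strings of the form a^n b^n (n >= 1)
Word: 'aaaaaabbbbbb'
Counting: 6 a's and 6 b's
Check: 6 == 6? Yes
Derivation (S -> aSb applied 5 time(s), then S -> ab): S => aSb => aaSbb => aaaSbbb => aaaaSbbbb => aaaaaSbbbbb => aaaaaabbbbbb
Accepted

1


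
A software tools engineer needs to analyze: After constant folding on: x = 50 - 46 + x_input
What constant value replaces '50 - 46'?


Identifying constant sub-expression:
  Original: x = 50 - 46 + x_input
  50 and 46 are both compile-time constants
  Evaluating: 50 - 46 = 4
  After folding: x = 4 + x_input

4


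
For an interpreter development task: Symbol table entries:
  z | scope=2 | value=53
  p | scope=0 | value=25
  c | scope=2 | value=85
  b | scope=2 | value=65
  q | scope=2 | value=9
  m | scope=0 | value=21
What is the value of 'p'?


Searching symbol table for 'p':
  z | scope=2 | value=53
  p | scope=0 | value=25 <- MATCH
  c | scope=2 | value=85
  b | scope=2 | value=65
  q | scope=2 | value=9
  m | scope=0 | value=21
Found 'p' at scope 0 with value 25

25


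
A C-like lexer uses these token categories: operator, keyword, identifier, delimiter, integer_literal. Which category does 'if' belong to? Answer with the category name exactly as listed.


Token: 'if'
Checking categories:
  identifier: no
  integer_literal: no
  operator: no
  keyword: YES
  delimiter: no
Category: keyword

keyword


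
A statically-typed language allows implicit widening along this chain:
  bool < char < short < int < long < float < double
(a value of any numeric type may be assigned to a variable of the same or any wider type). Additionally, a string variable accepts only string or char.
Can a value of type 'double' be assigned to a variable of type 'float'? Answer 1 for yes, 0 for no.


Target variable type: float
Source value type: double
Numeric ranks: double=6, float=5
Widening allowed iff rank(source) <= rank(target): 6 <= 5? No
Result: 0

0


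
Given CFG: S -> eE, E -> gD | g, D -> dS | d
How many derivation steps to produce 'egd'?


Grammar: S -> eE, E -> gD | g, D -> dS | d
Deriving 'egd':
Step 1: S -> eE => eE
Step 2: E -> gD => egD
Step 3: D -> d => egd
Total derivation steps: 3

3


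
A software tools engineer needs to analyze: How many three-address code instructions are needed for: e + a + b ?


Expression: e + a + b
Generating three-address code (respecting * over +/- precedence):
  Instruction 1: t1 = e + a
  Instruction 2: t2 = t1 + b
Total instructions: 2

2


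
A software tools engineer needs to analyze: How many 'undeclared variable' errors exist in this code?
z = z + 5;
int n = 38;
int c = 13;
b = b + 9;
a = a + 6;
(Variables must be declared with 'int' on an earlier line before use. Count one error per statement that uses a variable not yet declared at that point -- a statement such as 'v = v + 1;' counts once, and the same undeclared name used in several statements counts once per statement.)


Scanning code line by line:
  Line 1: use 'z' -> ERROR (undeclared)
  Line 2: declare 'n' -> declared = ['n']
  Line 3: declare 'c' -> declared = ['c', 'n']
  Line 4: use 'b' -> ERROR (undeclared)
  Line 5: use 'a' -> ERROR (undeclared)
Total undeclared variable errors: 3

3


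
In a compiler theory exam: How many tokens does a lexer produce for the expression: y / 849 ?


Scanning 'y / 849'
Token 1: 'y' -> identifier
Token 2: '/' -> operator
Token 3: '849' -> integer_literal
Total tokens: 3

3


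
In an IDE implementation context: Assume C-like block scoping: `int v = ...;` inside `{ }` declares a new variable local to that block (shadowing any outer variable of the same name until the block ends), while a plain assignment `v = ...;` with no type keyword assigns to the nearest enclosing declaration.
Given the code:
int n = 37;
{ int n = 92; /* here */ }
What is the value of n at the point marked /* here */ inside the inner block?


Analyzing scoping rules:
Outer scope: declares n = 37
Inner block: 'int n = 92;' declares a NEW n that shadows the outer one
Inside the block the inner declaration is in scope -> 92
Result: 92

92


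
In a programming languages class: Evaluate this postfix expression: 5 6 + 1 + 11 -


Processing tokens left to right:
Push 5, Push 6
Pop 5 and 6, compute 5 + 6 = 11, push 11
Push 1
Pop 11 and 1, compute 11 + 1 = 12, push 12
Push 11
Pop 12 and 11, compute 12 - 11 = 1, push 1
Stack result: 1

1


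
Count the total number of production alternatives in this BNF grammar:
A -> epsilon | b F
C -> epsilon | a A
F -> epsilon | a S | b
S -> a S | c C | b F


Counting alternatives per rule:
  A: 2 alternative(s)
  C: 2 alternative(s)
  F: 3 alternative(s)
  S: 3 alternative(s)
Sum: 2 + 2 + 3 + 3 = 10

10


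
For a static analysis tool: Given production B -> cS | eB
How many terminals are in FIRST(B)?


Production: B -> cS | eB
Examining each alternative for leading terminals:
  B -> cS : first terminal = 'c'
  B -> eB : first terminal = 'e'
FIRST(B) = {c, e}
Count: 2

2


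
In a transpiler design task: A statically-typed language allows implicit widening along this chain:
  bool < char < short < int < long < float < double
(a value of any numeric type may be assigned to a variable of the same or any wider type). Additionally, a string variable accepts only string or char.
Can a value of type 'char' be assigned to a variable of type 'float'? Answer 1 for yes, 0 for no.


Target variable type: float
Source value type: char
Numeric ranks: char=1, float=5
Widening allowed iff rank(source) <= rank(target): 1 <= 5? Yes
Result: 1

1


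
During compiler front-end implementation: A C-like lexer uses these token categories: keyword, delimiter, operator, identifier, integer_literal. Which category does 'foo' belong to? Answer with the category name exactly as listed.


Token: 'foo'
Checking categories:
  identifier: YES
  integer_literal: no
  operator: no
  keyword: no
  delimiter: no
Category: identifier

identifier
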